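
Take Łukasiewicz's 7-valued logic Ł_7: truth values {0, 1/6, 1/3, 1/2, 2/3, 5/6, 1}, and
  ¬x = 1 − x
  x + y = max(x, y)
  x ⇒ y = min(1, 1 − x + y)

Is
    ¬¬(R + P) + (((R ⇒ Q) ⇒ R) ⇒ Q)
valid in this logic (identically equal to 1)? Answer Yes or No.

Counterexample: take P = 0, Q = 0, R = 1/6.
R + P = 1/6 + 0 = 1/6
¬(R + P) = ¬1/6 = 5/6
¬¬(R + P) = ¬5/6 = 1/6
R ⇒ Q = 1/6 ⇒ 0 = 5/6
(R ⇒ Q) ⇒ R = 5/6 ⇒ 1/6 = 1/3
((R ⇒ Q) ⇒ R) ⇒ Q = 1/3 ⇒ 0 = 2/3
¬¬(R + P) + (((R ⇒ Q) ⇒ R) ⇒ Q) = 1/6 + 2/3 = 2/3
This gives 2/3 ≠ 1.

No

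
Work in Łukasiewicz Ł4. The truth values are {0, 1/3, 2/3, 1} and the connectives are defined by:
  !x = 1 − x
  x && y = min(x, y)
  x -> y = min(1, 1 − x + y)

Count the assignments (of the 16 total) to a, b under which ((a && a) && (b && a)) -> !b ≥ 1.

11

a = 0, b = 0 ↦ 1  ≥
a = 0, b = 1/3 ↦ 1  ≥
a = 0, b = 2/3 ↦ 1  ≥
a = 0, b = 1 ↦ 1  ≥
a = 1/3, b = 0 ↦ 1  ≥
a = 1/3, b = 1/3 ↦ 1  ≥
a = 1/3, b = 2/3 ↦ 1  ≥
a = 1/3, b = 1 ↦ 2/3  <
a = 2/3, b = 0 ↦ 1  ≥
a = 2/3, b = 1/3 ↦ 1  ≥
a = 2/3, b = 2/3 ↦ 2/3  <
a = 2/3, b = 1 ↦ 1/3  <
a = 1, b = 0 ↦ 1  ≥
a = 1, b = 1/3 ↦ 1  ≥
a = 1, b = 2/3 ↦ 2/3  <
a = 1, b = 1 ↦ 0  <
So 11 of the 16 assignments meet the threshold.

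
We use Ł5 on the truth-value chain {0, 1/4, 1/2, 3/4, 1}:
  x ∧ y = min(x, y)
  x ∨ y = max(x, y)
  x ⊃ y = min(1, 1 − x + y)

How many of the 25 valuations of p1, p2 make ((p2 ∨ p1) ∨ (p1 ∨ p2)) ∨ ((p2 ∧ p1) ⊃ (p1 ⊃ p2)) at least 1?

25

value 1: 25 assignments (counts)
So 25 of the 25 assignments meet the threshold.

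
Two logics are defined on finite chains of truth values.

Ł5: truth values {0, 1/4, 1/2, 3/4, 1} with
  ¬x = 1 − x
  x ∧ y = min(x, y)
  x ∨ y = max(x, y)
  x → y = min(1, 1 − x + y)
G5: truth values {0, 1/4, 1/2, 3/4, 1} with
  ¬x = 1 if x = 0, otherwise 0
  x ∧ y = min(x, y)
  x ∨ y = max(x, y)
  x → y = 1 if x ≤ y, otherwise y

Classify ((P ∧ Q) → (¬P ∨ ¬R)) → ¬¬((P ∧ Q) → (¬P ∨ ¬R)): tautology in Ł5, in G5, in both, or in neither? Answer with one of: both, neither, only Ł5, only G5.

In Ł5: every assignment gives 1 — tautology.
In G5: every assignment gives 1 — tautology.

both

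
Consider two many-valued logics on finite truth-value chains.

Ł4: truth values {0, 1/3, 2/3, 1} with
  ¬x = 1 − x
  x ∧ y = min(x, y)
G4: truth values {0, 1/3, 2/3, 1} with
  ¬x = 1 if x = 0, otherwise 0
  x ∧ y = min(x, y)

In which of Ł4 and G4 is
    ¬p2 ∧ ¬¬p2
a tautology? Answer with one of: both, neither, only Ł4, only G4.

neither

In Ł4: at p2 = 0 the value is 0 — not a tautology.
In G4: at p2 = 0 the value is 0 — not a tautology.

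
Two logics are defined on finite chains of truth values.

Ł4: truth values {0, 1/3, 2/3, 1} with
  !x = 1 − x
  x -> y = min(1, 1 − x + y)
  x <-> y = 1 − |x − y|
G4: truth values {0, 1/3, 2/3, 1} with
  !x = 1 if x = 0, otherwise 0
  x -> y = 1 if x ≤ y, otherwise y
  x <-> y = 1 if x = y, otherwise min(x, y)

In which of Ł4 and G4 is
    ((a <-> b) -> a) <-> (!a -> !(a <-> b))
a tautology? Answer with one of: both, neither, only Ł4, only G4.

only Ł4

In Ł4: every assignment gives 1 — tautology.
In G4: at a = 1/3, b = 1/3 the value is 1/3 — not a tautology.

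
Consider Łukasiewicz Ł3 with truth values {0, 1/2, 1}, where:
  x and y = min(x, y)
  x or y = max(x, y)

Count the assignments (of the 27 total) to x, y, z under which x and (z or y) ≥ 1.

value 1: 5 assignments (counts)
value 1/2: 11 assignments
value 0: 11 assignments
So 5 of the 27 assignments meet the threshold.

5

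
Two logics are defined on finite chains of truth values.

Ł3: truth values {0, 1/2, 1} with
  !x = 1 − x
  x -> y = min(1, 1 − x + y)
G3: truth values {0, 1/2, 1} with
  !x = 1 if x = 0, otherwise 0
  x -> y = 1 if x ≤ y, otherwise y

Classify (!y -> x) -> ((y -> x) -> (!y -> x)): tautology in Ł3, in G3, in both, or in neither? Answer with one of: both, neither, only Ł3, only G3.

both

In Ł3: every assignment gives 1 — tautology.
In G3: every assignment gives 1 — tautology.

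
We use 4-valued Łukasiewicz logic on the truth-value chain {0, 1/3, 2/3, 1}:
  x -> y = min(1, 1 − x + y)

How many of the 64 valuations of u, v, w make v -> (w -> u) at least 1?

54

value 1: 54 assignments (counts)
value 2/3: 6 assignments
value 1/3: 3 assignments
value 0: 1 assignment
So 54 of the 64 assignments meet the threshold.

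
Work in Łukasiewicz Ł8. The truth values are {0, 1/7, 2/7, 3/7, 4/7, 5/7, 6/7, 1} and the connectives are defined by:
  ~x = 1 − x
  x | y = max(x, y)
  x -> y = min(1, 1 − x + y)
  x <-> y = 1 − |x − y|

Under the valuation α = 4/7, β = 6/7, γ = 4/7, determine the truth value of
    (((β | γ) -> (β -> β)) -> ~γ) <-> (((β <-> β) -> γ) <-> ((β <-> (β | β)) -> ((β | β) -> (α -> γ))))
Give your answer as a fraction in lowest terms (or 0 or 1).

β | γ = 6/7 | 4/7 = 6/7
β -> β = 6/7 -> 6/7 = 1
(β | γ) -> (β -> β) = 6/7 -> 1 = 1
~γ = ~4/7 = 3/7
((β | γ) -> (β -> β)) -> ~γ = 1 -> 3/7 = 3/7
β <-> β = 6/7 <-> 6/7 = 1
(β <-> β) -> γ = 1 -> 4/7 = 4/7
β | β = 6/7 | 6/7 = 6/7
β <-> (β | β) = 6/7 <-> 6/7 = 1
β | β = 6/7 | 6/7 = 6/7
α -> γ = 4/7 -> 4/7 = 1
(β | β) -> (α -> γ) = 6/7 -> 1 = 1
(β <-> (β | β)) -> ((β | β) -> (α -> γ)) = 1 -> 1 = 1
((β <-> β) -> γ) <-> ((β <-> (β | β)) -> ((β | β) -> (α -> γ))) = 4/7 <-> 1 = 4/7
(((β | γ) -> (β -> β)) -> ~γ) <-> (((β <-> β) -> γ) <-> ((β <-> (β | β)) -> ((β | β) -> (α -> γ)))) = 3/7 <-> 4/7 = 6/7

6/7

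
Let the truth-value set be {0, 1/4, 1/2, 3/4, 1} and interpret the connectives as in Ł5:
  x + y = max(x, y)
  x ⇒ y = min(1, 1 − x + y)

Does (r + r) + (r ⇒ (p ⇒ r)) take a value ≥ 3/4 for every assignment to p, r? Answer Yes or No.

Yes

At p = 3/4, r = 1, for instance:
r + r = 1 + 1 = 1
p ⇒ r = 3/4 ⇒ 1 = 1
r ⇒ (p ⇒ r) = 1 ⇒ 1 = 1
(r + r) + (r ⇒ (p ⇒ r)) = 1 + 1 = 1
and checking the remaining 24 assignments likewise gives ≥ 3/4 in every case.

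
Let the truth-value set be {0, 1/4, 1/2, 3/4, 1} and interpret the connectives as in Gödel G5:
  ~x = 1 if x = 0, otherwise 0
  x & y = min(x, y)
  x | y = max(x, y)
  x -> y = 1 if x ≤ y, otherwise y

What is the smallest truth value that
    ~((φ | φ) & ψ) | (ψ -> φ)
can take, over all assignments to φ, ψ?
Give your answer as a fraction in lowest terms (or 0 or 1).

1/4

Take φ = 1/4, ψ = 1/2:
φ | φ = 1/4 | 1/4 = 1/4
(φ | φ) & ψ = 1/4 & 1/2 = 1/4
~((φ | φ) & ψ) = ~1/4 = 0
ψ -> φ = 1/2 -> 1/4 = 1/4
~((φ | φ) & ψ) | (ψ -> φ) = 0 | 1/4 = 1/4
No assignment yields a value below 1/4, so this is the minimum.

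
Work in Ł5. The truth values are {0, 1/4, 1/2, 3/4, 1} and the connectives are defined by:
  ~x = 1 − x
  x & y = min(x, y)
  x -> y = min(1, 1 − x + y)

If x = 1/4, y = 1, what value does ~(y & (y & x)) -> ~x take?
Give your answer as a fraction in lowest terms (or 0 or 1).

y & x = 1 & 1/4 = 1/4
y & (y & x) = 1 & 1/4 = 1/4
~(y & (y & x)) = ~1/4 = 3/4
~x = ~1/4 = 3/4
~(y & (y & x)) -> ~x = 3/4 -> 3/4 = 1

1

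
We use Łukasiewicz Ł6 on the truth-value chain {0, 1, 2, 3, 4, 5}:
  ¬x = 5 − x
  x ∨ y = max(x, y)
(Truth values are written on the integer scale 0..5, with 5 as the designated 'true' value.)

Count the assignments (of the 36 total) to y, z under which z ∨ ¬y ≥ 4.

value 5: 11 assignments (counts)
value 4: 9 assignments (counts)
value 3: 7 assignments
value 2: 5 assignments
value 1: 3 assignments
value 0: 1 assignment
So 20 of the 36 assignments meet the threshold.

20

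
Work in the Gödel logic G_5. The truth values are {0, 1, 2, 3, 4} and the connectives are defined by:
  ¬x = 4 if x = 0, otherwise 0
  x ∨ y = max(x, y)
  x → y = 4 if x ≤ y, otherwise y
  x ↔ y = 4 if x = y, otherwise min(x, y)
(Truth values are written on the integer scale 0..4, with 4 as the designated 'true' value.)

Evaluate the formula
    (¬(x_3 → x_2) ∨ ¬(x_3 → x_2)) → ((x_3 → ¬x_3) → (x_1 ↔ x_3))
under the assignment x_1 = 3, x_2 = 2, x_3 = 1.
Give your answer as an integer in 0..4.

x_3 → x_2 = 1 → 2 = 4
¬(x_3 → x_2) = ¬4 = 0
x_3 → x_2 = 1 → 2 = 4
¬(x_3 → x_2) = ¬4 = 0
¬(x_3 → x_2) ∨ ¬(x_3 → x_2) = 0 ∨ 0 = 0
¬x_3 = ¬1 = 0
x_3 → ¬x_3 = 1 → 0 = 0
x_1 ↔ x_3 = 3 ↔ 1 = 1
(x_3 → ¬x_3) → (x_1 ↔ x_3) = 0 → 1 = 4
(¬(x_3 → x_2) ∨ ¬(x_3 → x_2)) → ((x_3 → ¬x_3) → (x_1 ↔ x_3)) = 0 → 4 = 4

4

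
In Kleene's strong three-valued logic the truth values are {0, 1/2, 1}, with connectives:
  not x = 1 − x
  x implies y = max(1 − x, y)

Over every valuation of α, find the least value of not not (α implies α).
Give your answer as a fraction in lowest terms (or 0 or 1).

1/2

Take α = 1/2:
α implies α = 1/2 implies 1/2 = 1/2
not (α implies α) = not 1/2 = 1/2
not not (α implies α) = not 1/2 = 1/2
No assignment yields a value below 1/2, so this is the minimum.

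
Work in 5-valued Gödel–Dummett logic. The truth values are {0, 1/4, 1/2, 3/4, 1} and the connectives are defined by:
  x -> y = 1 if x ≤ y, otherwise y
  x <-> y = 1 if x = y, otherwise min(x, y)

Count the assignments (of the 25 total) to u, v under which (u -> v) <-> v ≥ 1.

15

value 1: 15 assignments (counts)
value 3/4: 4 assignments
value 1/2: 3 assignments
value 1/4: 2 assignments
value 0: 1 assignment
So 15 of the 25 assignments meet the threshold.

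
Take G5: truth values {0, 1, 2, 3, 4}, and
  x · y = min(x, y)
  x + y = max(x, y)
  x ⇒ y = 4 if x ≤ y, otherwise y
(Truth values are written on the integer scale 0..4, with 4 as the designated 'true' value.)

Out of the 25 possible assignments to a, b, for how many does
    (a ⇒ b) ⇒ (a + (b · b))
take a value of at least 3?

19

value 4: 15 assignments (counts)
value 3: 4 assignments (counts)
value 2: 3 assignments
value 1: 2 assignments
value 0: 1 assignment
So 19 of the 25 assignments meet the threshold.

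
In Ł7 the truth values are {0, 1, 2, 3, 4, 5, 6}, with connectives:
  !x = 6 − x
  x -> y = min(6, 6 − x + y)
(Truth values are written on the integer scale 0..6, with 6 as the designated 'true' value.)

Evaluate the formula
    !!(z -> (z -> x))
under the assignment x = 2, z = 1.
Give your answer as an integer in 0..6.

6

z -> x = 1 -> 2 = 6
z -> (z -> x) = 1 -> 6 = 6
!(z -> (z -> x)) = !6 = 0
!!(z -> (z -> x)) = !0 = 6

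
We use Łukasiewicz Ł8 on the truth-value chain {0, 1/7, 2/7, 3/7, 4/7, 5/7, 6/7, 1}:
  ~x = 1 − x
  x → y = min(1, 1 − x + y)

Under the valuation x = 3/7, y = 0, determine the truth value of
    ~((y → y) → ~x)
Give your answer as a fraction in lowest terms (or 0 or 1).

3/7

y → y = 0 → 0 = 1
~x = ~3/7 = 4/7
(y → y) → ~x = 1 → 4/7 = 4/7
~((y → y) → ~x) = ~4/7 = 3/7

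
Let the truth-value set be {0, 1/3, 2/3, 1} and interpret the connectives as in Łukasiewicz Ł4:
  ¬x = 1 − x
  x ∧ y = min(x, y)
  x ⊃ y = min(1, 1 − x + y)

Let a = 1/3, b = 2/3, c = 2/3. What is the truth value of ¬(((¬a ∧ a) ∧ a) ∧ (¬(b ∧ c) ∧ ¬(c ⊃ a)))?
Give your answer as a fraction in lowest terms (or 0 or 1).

¬a = ¬1/3 = 2/3
¬a ∧ a = 2/3 ∧ 1/3 = 1/3
(¬a ∧ a) ∧ a = 1/3 ∧ 1/3 = 1/3
b ∧ c = 2/3 ∧ 2/3 = 2/3
¬(b ∧ c) = ¬2/3 = 1/3
c ⊃ a = 2/3 ⊃ 1/3 = 2/3
¬(c ⊃ a) = ¬2/3 = 1/3
¬(b ∧ c) ∧ ¬(c ⊃ a) = 1/3 ∧ 1/3 = 1/3
((¬a ∧ a) ∧ a) ∧ (¬(b ∧ c) ∧ ¬(c ⊃ a)) = 1/3 ∧ 1/3 = 1/3
¬(((¬a ∧ a) ∧ a) ∧ (¬(b ∧ c) ∧ ¬(c ⊃ a))) = ¬1/3 = 2/3

2/3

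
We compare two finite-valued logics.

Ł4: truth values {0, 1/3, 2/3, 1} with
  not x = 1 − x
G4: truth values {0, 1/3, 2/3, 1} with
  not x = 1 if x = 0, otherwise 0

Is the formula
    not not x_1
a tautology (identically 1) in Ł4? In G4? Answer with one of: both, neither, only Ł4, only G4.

In Ł4: at x_1 = 0 the value is 0 — not a tautology.
In G4: at x_1 = 0 the value is 0 — not a tautology.

neither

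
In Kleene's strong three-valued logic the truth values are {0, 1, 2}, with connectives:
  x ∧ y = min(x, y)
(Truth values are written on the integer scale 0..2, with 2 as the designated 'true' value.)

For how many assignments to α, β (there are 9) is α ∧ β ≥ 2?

1

α = 0, β = 0 ↦ 0  <
α = 0, β = 1 ↦ 0  <
α = 0, β = 2 ↦ 0  <
α = 1, β = 0 ↦ 0  <
α = 1, β = 1 ↦ 1  <
α = 1, β = 2 ↦ 1  <
α = 2, β = 0 ↦ 0  <
α = 2, β = 1 ↦ 1  <
α = 2, β = 2 ↦ 2  ≥
So 1 of the 9 assignments meets the threshold.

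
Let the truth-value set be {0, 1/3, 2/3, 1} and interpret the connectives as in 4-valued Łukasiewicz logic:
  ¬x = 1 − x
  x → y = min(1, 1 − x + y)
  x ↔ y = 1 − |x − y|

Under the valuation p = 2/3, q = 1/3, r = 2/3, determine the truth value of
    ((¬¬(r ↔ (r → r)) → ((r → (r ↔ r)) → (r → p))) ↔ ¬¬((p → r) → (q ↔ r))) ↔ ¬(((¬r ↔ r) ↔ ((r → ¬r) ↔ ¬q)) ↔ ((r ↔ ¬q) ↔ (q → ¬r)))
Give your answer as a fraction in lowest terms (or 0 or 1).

r → r = 2/3 → 2/3 = 1
r ↔ (r → r) = 2/3 ↔ 1 = 2/3
¬(r ↔ (r → r)) = ¬2/3 = 1/3
¬¬(r ↔ (r → r)) = ¬1/3 = 2/3
r ↔ r = 2/3 ↔ 2/3 = 1
r → (r ↔ r) = 2/3 → 1 = 1
r → p = 2/3 → 2/3 = 1
(r → (r ↔ r)) → (r → p) = 1 → 1 = 1
¬¬(r ↔ (r → r)) → ((r → (r ↔ r)) → (r → p)) = 2/3 → 1 = 1
p → r = 2/3 → 2/3 = 1
q ↔ r = 1/3 ↔ 2/3 = 2/3
(p → r) → (q ↔ r) = 1 → 2/3 = 2/3
¬((p → r) → (q ↔ r)) = ¬2/3 = 1/3
¬¬((p → r) → (q ↔ r)) = ¬1/3 = 2/3
(¬¬(r ↔ (r → r)) → ((r → (r ↔ r)) → (r → p))) ↔ ¬¬((p → r) → (q ↔ r)) = 1 ↔ 2/3 = 2/3
¬r = ¬2/3 = 1/3
¬r ↔ r = 1/3 ↔ 2/3 = 2/3
¬r = ¬2/3 = 1/3
r → ¬r = 2/3 → 1/3 = 2/3
¬q = ¬1/3 = 2/3
(r → ¬r) ↔ ¬q = 2/3 ↔ 2/3 = 1
(¬r ↔ r) ↔ ((r → ¬r) ↔ ¬q) = 2/3 ↔ 1 = 2/3
¬q = ¬1/3 = 2/3
r ↔ ¬q = 2/3 ↔ 2/3 = 1
¬r = ¬2/3 = 1/3
q → ¬r = 1/3 → 1/3 = 1
(r ↔ ¬q) ↔ (q → ¬r) = 1 ↔ 1 = 1
((¬r ↔ r) ↔ ((r → ¬r) ↔ ¬q)) ↔ ((r ↔ ¬q) ↔ (q → ¬r)) = 2/3 ↔ 1 = 2/3
¬(((¬r ↔ r) ↔ ((r → ¬r) ↔ ¬q)) ↔ ((r ↔ ¬q) ↔ (q → ¬r))) = ¬2/3 = 1/3
((¬¬(r ↔ (r → r)) → ((r → (r ↔ r)) → (r → p))) ↔ ¬¬((p → r) → (q ↔ r))) ↔ ¬(((¬r ↔ r) ↔ ((r → ¬r) ↔ ¬q)) ↔ ((r ↔ ¬q) ↔ (q → ¬r))) = 2/3 ↔ 1/3 = 2/3

2/3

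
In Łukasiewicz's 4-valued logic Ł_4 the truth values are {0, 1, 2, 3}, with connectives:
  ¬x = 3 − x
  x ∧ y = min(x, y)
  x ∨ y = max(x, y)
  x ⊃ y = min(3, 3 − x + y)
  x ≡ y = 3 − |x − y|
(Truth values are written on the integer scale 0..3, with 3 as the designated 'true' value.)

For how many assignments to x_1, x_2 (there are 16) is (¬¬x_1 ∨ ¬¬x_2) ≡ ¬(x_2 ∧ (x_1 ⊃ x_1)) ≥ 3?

2

x_1 = 0, x_2 = 0 ↦ 0  <
x_1 = 0, x_2 = 1 ↦ 2  <
x_1 = 0, x_2 = 2 ↦ 2  <
x_1 = 0, x_2 = 3 ↦ 0  <
x_1 = 1, x_2 = 0 ↦ 1  <
x_1 = 1, x_2 = 1 ↦ 2  <
x_1 = 1, x_2 = 2 ↦ 2  <
x_1 = 1, x_2 = 3 ↦ 0  <
x_1 = 2, x_2 = 0 ↦ 2  <
x_1 = 2, x_2 = 1 ↦ 3  ≥
x_1 = 2, x_2 = 2 ↦ 2  <
x_1 = 2, x_2 = 3 ↦ 0  <
x_1 = 3, x_2 = 0 ↦ 3  ≥
x_1 = 3, x_2 = 1 ↦ 2  <
x_1 = 3, x_2 = 2 ↦ 1  <
x_1 = 3, x_2 = 3 ↦ 0  <
So 2 of the 16 assignments meet the threshold.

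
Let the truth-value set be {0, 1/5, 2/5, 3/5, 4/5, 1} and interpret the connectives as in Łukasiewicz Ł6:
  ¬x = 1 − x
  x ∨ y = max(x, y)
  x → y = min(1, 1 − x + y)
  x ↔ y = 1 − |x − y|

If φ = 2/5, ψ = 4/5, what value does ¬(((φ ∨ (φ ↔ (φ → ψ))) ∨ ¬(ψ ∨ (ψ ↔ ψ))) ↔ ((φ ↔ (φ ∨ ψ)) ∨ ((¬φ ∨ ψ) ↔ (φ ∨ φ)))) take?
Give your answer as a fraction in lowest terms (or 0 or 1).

1/5

φ → ψ = 2/5 → 4/5 = 1
φ ↔ (φ → ψ) = 2/5 ↔ 1 = 2/5
φ ∨ (φ ↔ (φ → ψ)) = 2/5 ∨ 2/5 = 2/5
ψ ↔ ψ = 4/5 ↔ 4/5 = 1
ψ ∨ (ψ ↔ ψ) = 4/5 ∨ 1 = 1
¬(ψ ∨ (ψ ↔ ψ)) = ¬1 = 0
(φ ∨ (φ ↔ (φ → ψ))) ∨ ¬(ψ ∨ (ψ ↔ ψ)) = 2/5 ∨ 0 = 2/5
φ ∨ ψ = 2/5 ∨ 4/5 = 4/5
φ ↔ (φ ∨ ψ) = 2/5 ↔ 4/5 = 3/5
¬φ = ¬2/5 = 3/5
¬φ ∨ ψ = 3/5 ∨ 4/5 = 4/5
φ ∨ φ = 2/5 ∨ 2/5 = 2/5
(¬φ ∨ ψ) ↔ (φ ∨ φ) = 4/5 ↔ 2/5 = 3/5
(φ ↔ (φ ∨ ψ)) ∨ ((¬φ ∨ ψ) ↔ (φ ∨ φ)) = 3/5 ∨ 3/5 = 3/5
((φ ∨ (φ ↔ (φ → ψ))) ∨ ¬(ψ ∨ (ψ ↔ ψ))) ↔ ((φ ↔ (φ ∨ ψ)) ∨ ((¬φ ∨ ψ) ↔ (φ ∨ φ))) = 2/5 ↔ 3/5 = 4/5
¬(((φ ∨ (φ ↔ (φ → ψ))) ∨ ¬(ψ ∨ (ψ ↔ ψ))) ↔ ((φ ↔ (φ ∨ ψ)) ∨ ((¬φ ∨ ψ) ↔ (φ ∨ φ)))) = ¬4/5 = 1/5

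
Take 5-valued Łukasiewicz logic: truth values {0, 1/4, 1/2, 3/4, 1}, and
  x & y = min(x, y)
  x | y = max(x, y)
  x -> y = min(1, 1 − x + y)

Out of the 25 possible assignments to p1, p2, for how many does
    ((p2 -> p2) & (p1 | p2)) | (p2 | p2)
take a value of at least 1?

9

value 1: 9 assignments (counts)
value 3/4: 7 assignments
value 1/2: 5 assignments
value 1/4: 3 assignments
value 0: 1 assignment
So 9 of the 25 assignments meet the threshold.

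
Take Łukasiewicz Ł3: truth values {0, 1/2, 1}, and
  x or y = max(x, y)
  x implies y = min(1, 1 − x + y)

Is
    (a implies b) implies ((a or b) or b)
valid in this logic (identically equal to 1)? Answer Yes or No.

Counterexample: take a = 0, b = 0.
a implies b = 0 implies 0 = 1
a or b = 0 or 0 = 0
(a or b) or b = 0 or 0 = 0
(a implies b) implies ((a or b) or b) = 1 implies 0 = 0
This gives 0 ≠ 1.

No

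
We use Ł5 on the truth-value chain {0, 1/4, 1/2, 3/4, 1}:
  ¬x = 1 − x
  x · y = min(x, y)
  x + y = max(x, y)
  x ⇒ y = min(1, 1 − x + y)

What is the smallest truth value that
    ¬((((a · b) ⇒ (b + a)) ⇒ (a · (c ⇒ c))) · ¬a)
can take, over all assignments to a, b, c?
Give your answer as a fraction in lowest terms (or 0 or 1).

1/2

Take a = 1/2, b = 0, c = 0:
a · b = 1/2 · 0 = 0
b + a = 0 + 1/2 = 1/2
(a · b) ⇒ (b + a) = 0 ⇒ 1/2 = 1
c ⇒ c = 0 ⇒ 0 = 1
a · (c ⇒ c) = 1/2 · 1 = 1/2
((a · b) ⇒ (b + a)) ⇒ (a · (c ⇒ c)) = 1 ⇒ 1/2 = 1/2
¬a = ¬1/2 = 1/2
(((a · b) ⇒ (b + a)) ⇒ (a · (c ⇒ c))) · ¬a = 1/2 · 1/2 = 1/2
¬((((a · b) ⇒ (b + a)) ⇒ (a · (c ⇒ c))) · ¬a) = ¬1/2 = 1/2
No assignment yields a value below 1/2, so this is the minimum.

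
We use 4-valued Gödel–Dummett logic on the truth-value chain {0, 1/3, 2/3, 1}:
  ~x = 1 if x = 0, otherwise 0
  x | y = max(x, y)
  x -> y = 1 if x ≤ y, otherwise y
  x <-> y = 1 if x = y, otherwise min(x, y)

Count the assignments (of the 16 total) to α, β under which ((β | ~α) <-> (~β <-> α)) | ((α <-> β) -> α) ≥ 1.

13

α = 0, β = 0 ↦ 0  <
α = 0, β = 1/3 ↦ 1  ≥
α = 0, β = 2/3 ↦ 1  ≥
α = 0, β = 1 ↦ 1  ≥
α = 1/3, β = 0 ↦ 1  ≥
α = 1/3, β = 1/3 ↦ 1/3  <
α = 1/3, β = 2/3 ↦ 1  ≥
α = 1/3, β = 1 ↦ 1  ≥
α = 2/3, β = 0 ↦ 1  ≥
α = 2/3, β = 1/3 ↦ 1  ≥
α = 2/3, β = 2/3 ↦ 2/3  <
α = 2/3, β = 1 ↦ 1  ≥
α = 1, β = 0 ↦ 1  ≥
α = 1, β = 1/3 ↦ 1  ≥
α = 1, β = 2/3 ↦ 1  ≥
α = 1, β = 1 ↦ 1  ≥
So 13 of the 16 assignments meet the threshold.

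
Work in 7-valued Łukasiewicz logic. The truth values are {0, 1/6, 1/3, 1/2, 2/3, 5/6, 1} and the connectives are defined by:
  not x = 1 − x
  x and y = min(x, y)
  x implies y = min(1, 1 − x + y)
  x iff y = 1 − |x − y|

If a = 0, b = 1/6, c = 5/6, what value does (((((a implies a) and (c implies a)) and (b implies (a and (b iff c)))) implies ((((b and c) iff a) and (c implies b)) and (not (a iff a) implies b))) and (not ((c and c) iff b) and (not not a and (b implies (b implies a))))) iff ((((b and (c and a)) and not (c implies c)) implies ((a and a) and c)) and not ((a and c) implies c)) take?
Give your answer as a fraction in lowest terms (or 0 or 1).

a implies a = 0 implies 0 = 1
c implies a = 5/6 implies 0 = 1/6
(a implies a) and (c implies a) = 1 and 1/6 = 1/6
b iff c = 1/6 iff 5/6 = 1/3
a and (b iff c) = 0 and 1/3 = 0
b implies (a and (b iff c)) = 1/6 implies 0 = 5/6
((a implies a) and (c implies a)) and (b implies (a and (b iff c))) = 1/6 and 5/6 = 1/6
b and c = 1/6 and 5/6 = 1/6
(b and c) iff a = 1/6 iff 0 = 5/6
c implies b = 5/6 implies 1/6 = 1/3
((b and c) iff a) and (c implies b) = 5/6 and 1/3 = 1/3
a iff a = 0 iff 0 = 1
not (a iff a) = not 1 = 0
not (a iff a) implies b = 0 implies 1/6 = 1
(((b and c) iff a) and (c implies b)) and (not (a iff a) implies b) = 1/3 and 1 = 1/3
(((a implies a) and (c implies a)) and (b implies (a and (b iff c)))) implies ((((b and c) iff a) and (c implies b)) and (not (a iff a) implies b)) = 1/6 implies 1/3 = 1
c and c = 5/6 and 5/6 = 5/6
(c and c) iff b = 5/6 iff 1/6 = 1/3
not ((c and c) iff b) = not 1/3 = 2/3
not a = not 0 = 1
not not a = not 1 = 0
b implies a = 1/6 implies 0 = 5/6
b implies (b implies a) = 1/6 implies 5/6 = 1
not not a and (b implies (b implies a)) = 0 and 1 = 0
not ((c and c) iff b) and (not not a and (b implies (b implies a))) = 2/3 and 0 = 0
((((a implies a) and (c implies a)) and (b implies (a and (b iff c)))) implies ((((b and c) iff a) and (c implies b)) and (not (a iff a) implies b))) and (not ((c and c) iff b) and (not not a and (b implies (b implies a)))) = 1 and 0 = 0
c and a = 5/6 and 0 = 0
b and (c and a) = 1/6 and 0 = 0
c implies c = 5/6 implies 5/6 = 1
not (c implies c) = not 1 = 0
(b and (c and a)) and not (c implies c) = 0 and 0 = 0
a and a = 0 and 0 = 0
(a and a) and c = 0 and 5/6 = 0
((b and (c and a)) and not (c implies c)) implies ((a and a) and c) = 0 implies 0 = 1
a and c = 0 and 5/6 = 0
(a and c) implies c = 0 implies 5/6 = 1
not ((a and c) implies c) = not 1 = 0
(((b and (c and a)) and not (c implies c)) implies ((a and a) and c)) and not ((a and c) implies c) = 1 and 0 = 0
(((((a implies a) and (c implies a)) and (b implies (a and (b iff c)))) implies ((((b and c) iff a) and (c implies b)) and (not (a iff a) implies b))) and (not ((c and c) iff b) and (not not a and (b implies (b implies a))))) iff ((((b and (c and a)) and not (c implies c)) implies ((a and a) and c)) and not ((a and c) implies c)) = 0 iff 0 = 1

1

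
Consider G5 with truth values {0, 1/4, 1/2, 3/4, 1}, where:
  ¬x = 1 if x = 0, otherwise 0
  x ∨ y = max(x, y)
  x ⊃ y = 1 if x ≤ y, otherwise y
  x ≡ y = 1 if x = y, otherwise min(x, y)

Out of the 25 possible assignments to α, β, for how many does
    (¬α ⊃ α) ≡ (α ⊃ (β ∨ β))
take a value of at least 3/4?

value 1: 10 assignments (counts)
value 3/4: 1 assignment (counts)
value 1/2: 2 assignments
value 1/4: 3 assignments
value 0: 9 assignments
So 11 of the 25 assignments meet the threshold.

11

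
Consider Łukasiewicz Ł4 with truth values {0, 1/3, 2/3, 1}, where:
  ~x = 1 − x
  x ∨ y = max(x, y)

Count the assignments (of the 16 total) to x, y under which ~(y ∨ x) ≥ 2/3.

4

x = 0, y = 0 ↦ 1  ≥
x = 0, y = 1/3 ↦ 2/3  ≥
x = 0, y = 2/3 ↦ 1/3  <
x = 0, y = 1 ↦ 0  <
x = 1/3, y = 0 ↦ 2/3  ≥
x = 1/3, y = 1/3 ↦ 2/3  ≥
x = 1/3, y = 2/3 ↦ 1/3  <
x = 1/3, y = 1 ↦ 0  <
x = 2/3, y = 0 ↦ 1/3  <
x = 2/3, y = 1/3 ↦ 1/3  <
x = 2/3, y = 2/3 ↦ 1/3  <
x = 2/3, y = 1 ↦ 0  <
x = 1, y = 0 ↦ 0  <
x = 1, y = 1/3 ↦ 0  <
x = 1, y = 2/3 ↦ 0  <
x = 1, y = 1 ↦ 0  <
So 4 of the 16 assignments meet the threshold.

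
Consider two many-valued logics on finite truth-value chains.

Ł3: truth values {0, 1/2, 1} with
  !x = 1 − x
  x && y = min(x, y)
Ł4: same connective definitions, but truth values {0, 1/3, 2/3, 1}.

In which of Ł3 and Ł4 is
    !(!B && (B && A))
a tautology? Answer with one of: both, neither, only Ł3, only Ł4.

In Ł3: at A = 1/2, B = 1/2 the value is 1/2 — not a tautology.
In Ł4: at A = 1/3, B = 1/3 the value is 2/3 — not a tautology.

neither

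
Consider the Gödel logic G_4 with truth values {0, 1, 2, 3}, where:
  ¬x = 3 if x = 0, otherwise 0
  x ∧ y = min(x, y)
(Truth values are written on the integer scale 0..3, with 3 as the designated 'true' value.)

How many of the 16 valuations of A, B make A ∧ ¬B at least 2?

2

A = 0, B = 0 ↦ 0  <
A = 0, B = 1 ↦ 0  <
A = 0, B = 2 ↦ 0  <
A = 0, B = 3 ↦ 0  <
A = 1, B = 0 ↦ 1  <
A = 1, B = 1 ↦ 0  <
A = 1, B = 2 ↦ 0  <
A = 1, B = 3 ↦ 0  <
A = 2, B = 0 ↦ 2  ≥
A = 2, B = 1 ↦ 0  <
A = 2, B = 2 ↦ 0  <
A = 2, B = 3 ↦ 0  <
A = 3, B = 0 ↦ 3  ≥
A = 3, B = 1 ↦ 0  <
A = 3, B = 2 ↦ 0  <
A = 3, B = 3 ↦ 0  <
So 2 of the 16 assignments meet the threshold.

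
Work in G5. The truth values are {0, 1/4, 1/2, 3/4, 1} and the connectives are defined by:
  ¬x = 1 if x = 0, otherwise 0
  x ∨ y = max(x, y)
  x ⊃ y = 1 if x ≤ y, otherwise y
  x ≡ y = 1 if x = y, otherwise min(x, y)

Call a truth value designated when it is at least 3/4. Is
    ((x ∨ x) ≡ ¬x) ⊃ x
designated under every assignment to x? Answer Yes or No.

x = 0 ↦ 1
x = 1/4 ↦ 1
x = 1/2 ↦ 1
x = 3/4 ↦ 1
x = 1 ↦ 1
Every assignment gives a value ≥ 3/4.

Yes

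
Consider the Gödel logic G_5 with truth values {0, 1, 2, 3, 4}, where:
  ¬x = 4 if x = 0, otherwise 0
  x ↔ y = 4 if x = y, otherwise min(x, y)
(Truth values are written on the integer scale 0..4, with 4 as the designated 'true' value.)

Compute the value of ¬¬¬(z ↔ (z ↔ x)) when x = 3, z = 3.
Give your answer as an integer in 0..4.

z ↔ x = 3 ↔ 3 = 4
z ↔ (z ↔ x) = 3 ↔ 4 = 3
¬(z ↔ (z ↔ x)) = ¬3 = 0
¬¬(z ↔ (z ↔ x)) = ¬0 = 4
¬¬¬(z ↔ (z ↔ x)) = ¬4 = 0

0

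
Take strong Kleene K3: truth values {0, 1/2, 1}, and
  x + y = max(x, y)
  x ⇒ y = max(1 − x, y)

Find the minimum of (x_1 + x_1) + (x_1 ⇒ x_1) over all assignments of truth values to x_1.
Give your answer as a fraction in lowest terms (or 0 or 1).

1/2

Take x_1 = 1/2:
x_1 + x_1 = 1/2 + 1/2 = 1/2
x_1 ⇒ x_1 = 1/2 ⇒ 1/2 = 1/2
(x_1 + x_1) + (x_1 ⇒ x_1) = 1/2 + 1/2 = 1/2
No assignment yields a value below 1/2, so this is the minimum.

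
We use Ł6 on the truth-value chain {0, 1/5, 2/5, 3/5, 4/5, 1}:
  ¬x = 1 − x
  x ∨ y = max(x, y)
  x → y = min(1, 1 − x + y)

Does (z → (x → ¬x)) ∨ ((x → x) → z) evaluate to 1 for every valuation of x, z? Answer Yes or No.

Counterexample: take x = 4/5, z = 3/5.
¬x = ¬4/5 = 1/5
x → ¬x = 4/5 → 1/5 = 2/5
z → (x → ¬x) = 3/5 → 2/5 = 4/5
x → x = 4/5 → 4/5 = 1
(x → x) → z = 1 → 3/5 = 3/5
(z → (x → ¬x)) ∨ ((x → x) → z) = 4/5 ∨ 3/5 = 4/5
This gives 4/5 ≠ 1.

No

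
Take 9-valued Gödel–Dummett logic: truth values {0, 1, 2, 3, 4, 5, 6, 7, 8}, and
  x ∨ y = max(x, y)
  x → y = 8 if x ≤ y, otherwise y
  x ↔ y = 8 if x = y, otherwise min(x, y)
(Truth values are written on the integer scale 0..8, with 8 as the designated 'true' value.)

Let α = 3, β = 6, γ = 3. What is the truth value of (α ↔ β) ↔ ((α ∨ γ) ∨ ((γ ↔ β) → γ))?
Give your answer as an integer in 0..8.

α ↔ β = 3 ↔ 6 = 3
α ∨ γ = 3 ∨ 3 = 3
γ ↔ β = 3 ↔ 6 = 3
(γ ↔ β) → γ = 3 → 3 = 8
(α ∨ γ) ∨ ((γ ↔ β) → γ) = 3 ∨ 8 = 8
(α ↔ β) ↔ ((α ∨ γ) ∨ ((γ ↔ β) → γ)) = 3 ↔ 8 = 3

3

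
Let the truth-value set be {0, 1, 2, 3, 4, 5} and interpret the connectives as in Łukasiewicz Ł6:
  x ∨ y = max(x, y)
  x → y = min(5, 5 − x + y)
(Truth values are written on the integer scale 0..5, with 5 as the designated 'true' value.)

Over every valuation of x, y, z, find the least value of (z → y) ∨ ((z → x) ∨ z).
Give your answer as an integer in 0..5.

Take x = 0, y = 0, z = 2:
z → y = 2 → 0 = 3
z → x = 2 → 0 = 3
(z → x) ∨ z = 3 ∨ 2 = 3
(z → y) ∨ ((z → x) ∨ z) = 3 ∨ 3 = 3
No assignment yields a value below 3, so this is the minimum.

3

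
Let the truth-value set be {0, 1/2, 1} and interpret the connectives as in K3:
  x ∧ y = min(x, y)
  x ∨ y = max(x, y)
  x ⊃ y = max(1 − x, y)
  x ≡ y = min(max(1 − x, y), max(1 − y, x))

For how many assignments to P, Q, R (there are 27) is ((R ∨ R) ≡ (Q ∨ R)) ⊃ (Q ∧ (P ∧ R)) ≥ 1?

4

value 1: 4 assignments (counts)
value 1/2: 15 assignments
value 0: 8 assignments
So 4 of the 27 assignments meet the threshold.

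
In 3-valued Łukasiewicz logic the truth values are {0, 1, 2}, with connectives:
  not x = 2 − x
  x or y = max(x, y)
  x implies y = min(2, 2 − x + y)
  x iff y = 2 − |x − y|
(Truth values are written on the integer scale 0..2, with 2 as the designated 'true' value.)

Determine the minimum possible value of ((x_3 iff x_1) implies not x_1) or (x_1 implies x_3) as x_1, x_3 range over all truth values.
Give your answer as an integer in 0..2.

1

Take x_1 = 2, x_3 = 1:
x_3 iff x_1 = 1 iff 2 = 1
not x_1 = not 2 = 0
(x_3 iff x_1) implies not x_1 = 1 implies 0 = 1
x_1 implies x_3 = 2 implies 1 = 1
((x_3 iff x_1) implies not x_1) or (x_1 implies x_3) = 1 or 1 = 1
No assignment yields a value below 1, so this is the minimum.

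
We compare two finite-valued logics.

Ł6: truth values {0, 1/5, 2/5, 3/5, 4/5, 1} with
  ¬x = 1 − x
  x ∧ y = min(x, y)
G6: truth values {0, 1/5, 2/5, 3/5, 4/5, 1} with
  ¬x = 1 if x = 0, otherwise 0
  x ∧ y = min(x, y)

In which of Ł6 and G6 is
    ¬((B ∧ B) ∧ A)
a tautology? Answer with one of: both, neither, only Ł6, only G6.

neither

In Ł6: at A = 1/5, B = 1/5 the value is 4/5 — not a tautology.
In G6: at A = 1/5, B = 1/5 the value is 0 — not a tautology.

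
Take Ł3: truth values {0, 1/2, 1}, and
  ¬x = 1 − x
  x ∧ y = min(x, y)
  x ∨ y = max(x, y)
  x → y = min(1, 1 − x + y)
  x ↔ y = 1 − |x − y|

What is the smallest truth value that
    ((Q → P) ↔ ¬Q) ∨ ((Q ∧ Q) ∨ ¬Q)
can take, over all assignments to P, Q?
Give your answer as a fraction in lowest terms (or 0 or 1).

1/2

Take P = 1/2, Q = 1/2:
Q → P = 1/2 → 1/2 = 1
¬Q = ¬1/2 = 1/2
(Q → P) ↔ ¬Q = 1 ↔ 1/2 = 1/2
Q ∧ Q = 1/2 ∧ 1/2 = 1/2
¬Q = ¬1/2 = 1/2
(Q ∧ Q) ∨ ¬Q = 1/2 ∨ 1/2 = 1/2
((Q → P) ↔ ¬Q) ∨ ((Q ∧ Q) ∨ ¬Q) = 1/2 ∨ 1/2 = 1/2
No assignment yields a value below 1/2, so this is the minimum.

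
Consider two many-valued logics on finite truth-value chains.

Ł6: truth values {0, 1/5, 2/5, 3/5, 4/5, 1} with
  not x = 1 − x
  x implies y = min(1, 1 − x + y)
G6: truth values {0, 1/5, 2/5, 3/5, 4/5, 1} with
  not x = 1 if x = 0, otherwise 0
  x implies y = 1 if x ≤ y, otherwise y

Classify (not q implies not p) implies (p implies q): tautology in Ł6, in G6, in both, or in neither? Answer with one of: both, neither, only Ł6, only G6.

In Ł6: every assignment gives 1 — tautology.
In G6: at p = 2/5, q = 1/5 the value is 1/5 — not a tautology.

only Ł6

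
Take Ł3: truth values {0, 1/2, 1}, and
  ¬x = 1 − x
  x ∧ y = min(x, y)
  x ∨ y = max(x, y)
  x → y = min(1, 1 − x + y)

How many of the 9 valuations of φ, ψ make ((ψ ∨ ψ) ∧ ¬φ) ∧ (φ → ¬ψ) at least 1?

φ = 0, ψ = 0 ↦ 0  <
φ = 0, ψ = 1/2 ↦ 1/2  <
φ = 0, ψ = 1 ↦ 1  ≥
φ = 1/2, ψ = 0 ↦ 0  <
φ = 1/2, ψ = 1/2 ↦ 1/2  <
φ = 1/2, ψ = 1 ↦ 1/2  <
φ = 1, ψ = 0 ↦ 0  <
φ = 1, ψ = 1/2 ↦ 0  <
φ = 1, ψ = 1 ↦ 0  <
So 1 of the 9 assignments meets the threshold.

1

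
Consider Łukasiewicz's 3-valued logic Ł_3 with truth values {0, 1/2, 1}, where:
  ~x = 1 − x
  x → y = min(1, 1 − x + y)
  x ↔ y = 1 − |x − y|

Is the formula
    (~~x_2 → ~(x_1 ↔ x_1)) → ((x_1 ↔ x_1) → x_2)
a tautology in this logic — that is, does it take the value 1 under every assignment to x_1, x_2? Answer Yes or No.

Counterexample: take x_1 = 0, x_2 = 0.
~x_2 = ~0 = 1
~~x_2 = ~1 = 0
x_1 ↔ x_1 = 0 ↔ 0 = 1
~(x_1 ↔ x_1) = ~1 = 0
~~x_2 → ~(x_1 ↔ x_1) = 0 → 0 = 1
x_1 ↔ x_1 = 0 ↔ 0 = 1
(x_1 ↔ x_1) → x_2 = 1 → 0 = 0
(~~x_2 → ~(x_1 ↔ x_1)) → ((x_1 ↔ x_1) → x_2) = 1 → 0 = 0
This gives 0 ≠ 1.

No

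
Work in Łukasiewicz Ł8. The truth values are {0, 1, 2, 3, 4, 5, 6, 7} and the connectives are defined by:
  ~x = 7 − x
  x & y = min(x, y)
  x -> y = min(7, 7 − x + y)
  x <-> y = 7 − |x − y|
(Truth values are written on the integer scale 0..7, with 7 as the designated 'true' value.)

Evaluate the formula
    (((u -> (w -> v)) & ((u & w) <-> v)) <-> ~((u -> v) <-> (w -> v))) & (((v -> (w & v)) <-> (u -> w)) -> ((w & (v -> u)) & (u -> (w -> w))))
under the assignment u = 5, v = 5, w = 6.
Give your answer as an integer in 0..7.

w -> v = 6 -> 5 = 6
u -> (w -> v) = 5 -> 6 = 7
u & w = 5 & 6 = 5
(u & w) <-> v = 5 <-> 5 = 7
(u -> (w -> v)) & ((u & w) <-> v) = 7 & 7 = 7
u -> v = 5 -> 5 = 7
w -> v = 6 -> 5 = 6
(u -> v) <-> (w -> v) = 7 <-> 6 = 6
~((u -> v) <-> (w -> v)) = ~6 = 1
((u -> (w -> v)) & ((u & w) <-> v)) <-> ~((u -> v) <-> (w -> v)) = 7 <-> 1 = 1
w & v = 6 & 5 = 5
v -> (w & v) = 5 -> 5 = 7
u -> w = 5 -> 6 = 7
(v -> (w & v)) <-> (u -> w) = 7 <-> 7 = 7
v -> u = 5 -> 5 = 7
w & (v -> u) = 6 & 7 = 6
w -> w = 6 -> 6 = 7
u -> (w -> w) = 5 -> 7 = 7
(w & (v -> u)) & (u -> (w -> w)) = 6 & 7 = 6
((v -> (w & v)) <-> (u -> w)) -> ((w & (v -> u)) & (u -> (w -> w))) = 7 -> 6 = 6
(((u -> (w -> v)) & ((u & w) <-> v)) <-> ~((u -> v) <-> (w -> v))) & (((v -> (w & v)) <-> (u -> w)) -> ((w & (v -> u)) & (u -> (w -> w)))) = 1 & 6 = 1

1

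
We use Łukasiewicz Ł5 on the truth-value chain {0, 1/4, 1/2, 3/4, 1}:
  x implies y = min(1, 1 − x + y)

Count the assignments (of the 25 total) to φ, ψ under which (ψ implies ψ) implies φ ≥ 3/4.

value 1: 5 assignments (counts)
value 3/4: 5 assignments (counts)
value 1/2: 5 assignments
value 1/4: 5 assignments
value 0: 5 assignments
So 10 of the 25 assignments meet the threshold.

10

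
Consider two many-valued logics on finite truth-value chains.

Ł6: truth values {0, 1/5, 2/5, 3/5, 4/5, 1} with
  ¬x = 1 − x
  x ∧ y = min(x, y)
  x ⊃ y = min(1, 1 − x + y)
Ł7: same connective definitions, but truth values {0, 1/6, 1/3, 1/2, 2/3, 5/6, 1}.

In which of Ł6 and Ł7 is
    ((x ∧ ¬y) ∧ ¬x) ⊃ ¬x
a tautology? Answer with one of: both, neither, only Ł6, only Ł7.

both

In Ł6: every assignment gives 1 — tautology.
In Ł7: every assignment gives 1 — tautology.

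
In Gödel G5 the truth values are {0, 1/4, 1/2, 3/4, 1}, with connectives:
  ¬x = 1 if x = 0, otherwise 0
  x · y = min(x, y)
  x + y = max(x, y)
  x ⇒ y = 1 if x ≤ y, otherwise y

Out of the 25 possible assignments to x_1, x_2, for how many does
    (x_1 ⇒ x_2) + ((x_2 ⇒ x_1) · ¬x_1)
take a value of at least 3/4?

16

value 1: 15 assignments (counts)
value 3/4: 1 assignment (counts)
value 1/2: 2 assignments
value 1/4: 3 assignments
value 0: 4 assignments
So 16 of the 25 assignments meet the threshold.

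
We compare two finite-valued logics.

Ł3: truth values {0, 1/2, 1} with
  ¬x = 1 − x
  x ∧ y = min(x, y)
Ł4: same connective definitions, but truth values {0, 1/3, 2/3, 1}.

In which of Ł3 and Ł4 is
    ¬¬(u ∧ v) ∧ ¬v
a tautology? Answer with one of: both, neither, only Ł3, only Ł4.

neither

In Ł3: at u = 0, v = 0 the value is 0 — not a tautology.
In Ł4: at u = 0, v = 0 the value is 0 — not a tautology.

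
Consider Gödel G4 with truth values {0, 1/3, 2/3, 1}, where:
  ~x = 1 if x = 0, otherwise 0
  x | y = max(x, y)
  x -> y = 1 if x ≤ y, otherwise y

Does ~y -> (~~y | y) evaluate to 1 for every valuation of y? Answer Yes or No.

No

Counterexample: take y = 0.
~y = ~0 = 1
~y = ~0 = 1
~~y = ~1 = 0
~~y | y = 0 | 0 = 0
~y -> (~~y | y) = 1 -> 0 = 0
This gives 0 ≠ 1.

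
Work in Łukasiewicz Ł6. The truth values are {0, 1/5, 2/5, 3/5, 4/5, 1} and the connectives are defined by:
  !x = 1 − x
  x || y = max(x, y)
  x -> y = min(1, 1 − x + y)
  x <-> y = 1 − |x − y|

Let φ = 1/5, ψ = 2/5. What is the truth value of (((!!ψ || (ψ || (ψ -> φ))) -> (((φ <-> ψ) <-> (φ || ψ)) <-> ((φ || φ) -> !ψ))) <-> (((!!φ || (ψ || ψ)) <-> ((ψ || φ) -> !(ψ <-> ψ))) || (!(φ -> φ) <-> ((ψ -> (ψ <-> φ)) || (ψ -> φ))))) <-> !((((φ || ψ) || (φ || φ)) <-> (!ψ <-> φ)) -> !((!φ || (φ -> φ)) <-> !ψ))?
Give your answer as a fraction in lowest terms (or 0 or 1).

!ψ = !2/5 = 3/5
!!ψ = !3/5 = 2/5
ψ -> φ = 2/5 -> 1/5 = 4/5
ψ || (ψ -> φ) = 2/5 || 4/5 = 4/5
!!ψ || (ψ || (ψ -> φ)) = 2/5 || 4/5 = 4/5
φ <-> ψ = 1/5 <-> 2/5 = 4/5
φ || ψ = 1/5 || 2/5 = 2/5
(φ <-> ψ) <-> (φ || ψ) = 4/5 <-> 2/5 = 3/5
φ || φ = 1/5 || 1/5 = 1/5
!ψ = !2/5 = 3/5
(φ || φ) -> !ψ = 1/5 -> 3/5 = 1
((φ <-> ψ) <-> (φ || ψ)) <-> ((φ || φ) -> !ψ) = 3/5 <-> 1 = 3/5
(!!ψ || (ψ || (ψ -> φ))) -> (((φ <-> ψ) <-> (φ || ψ)) <-> ((φ || φ) -> !ψ)) = 4/5 -> 3/5 = 4/5
!φ = !1/5 = 4/5
!!φ = !4/5 = 1/5
ψ || ψ = 2/5 || 2/5 = 2/5
!!φ || (ψ || ψ) = 1/5 || 2/5 = 2/5
ψ || φ = 2/5 || 1/5 = 2/5
ψ <-> ψ = 2/5 <-> 2/5 = 1
!(ψ <-> ψ) = !1 = 0
(ψ || φ) -> !(ψ <-> ψ) = 2/5 -> 0 = 3/5
(!!φ || (ψ || ψ)) <-> ((ψ || φ) -> !(ψ <-> ψ)) = 2/5 <-> 3/5 = 4/5
φ -> φ = 1/5 -> 1/5 = 1
!(φ -> φ) = !1 = 0
ψ <-> φ = 2/5 <-> 1/5 = 4/5
ψ -> (ψ <-> φ) = 2/5 -> 4/5 = 1
ψ -> φ = 2/5 -> 1/5 = 4/5
(ψ -> (ψ <-> φ)) || (ψ -> φ) = 1 || 4/5 = 1
!(φ -> φ) <-> ((ψ -> (ψ <-> φ)) || (ψ -> φ)) = 0 <-> 1 = 0
((!!φ || (ψ || ψ)) <-> ((ψ || φ) -> !(ψ <-> ψ))) || (!(φ -> φ) <-> ((ψ -> (ψ <-> φ)) || (ψ -> φ))) = 4/5 || 0 = 4/5
((!!ψ || (ψ || (ψ -> φ))) -> (((φ <-> ψ) <-> (φ || ψ)) <-> ((φ || φ) -> !ψ))) <-> (((!!φ || (ψ || ψ)) <-> ((ψ || φ) -> !(ψ <-> ψ))) || (!(φ -> φ) <-> ((ψ -> (ψ <-> φ)) || (ψ -> φ)))) = 4/5 <-> 4/5 = 1
φ || ψ = 1/5 || 2/5 = 2/5
φ || φ = 1/5 || 1/5 = 1/5
(φ || ψ) || (φ || φ) = 2/5 || 1/5 = 2/5
!ψ = !2/5 = 3/5
!ψ <-> φ = 3/5 <-> 1/5 = 3/5
((φ || ψ) || (φ || φ)) <-> (!ψ <-> φ) = 2/5 <-> 3/5 = 4/5
!φ = !1/5 = 4/5
φ -> φ = 1/5 -> 1/5 = 1
!φ || (φ -> φ) = 4/5 || 1 = 1
!ψ = !2/5 = 3/5
(!φ || (φ -> φ)) <-> !ψ = 1 <-> 3/5 = 3/5
!((!φ || (φ -> φ)) <-> !ψ) = !3/5 = 2/5
(((φ || ψ) || (φ || φ)) <-> (!ψ <-> φ)) -> !((!φ || (φ -> φ)) <-> !ψ) = 4/5 -> 2/5 = 3/5
!((((φ || ψ) || (φ || φ)) <-> (!ψ <-> φ)) -> !((!φ || (φ -> φ)) <-> !ψ)) = !3/5 = 2/5
(((!!ψ || (ψ || (ψ -> φ))) -> (((φ <-> ψ) <-> (φ || ψ)) <-> ((φ || φ) -> !ψ))) <-> (((!!φ || (ψ || ψ)) <-> ((ψ || φ) -> !(ψ <-> ψ))) || (!(φ -> φ) <-> ((ψ -> (ψ <-> φ)) || (ψ -> φ))))) <-> !((((φ || ψ) || (φ || φ)) <-> (!ψ <-> φ)) -> !((!φ || (φ -> φ)) <-> !ψ)) = 1 <-> 2/5 = 2/5

2/5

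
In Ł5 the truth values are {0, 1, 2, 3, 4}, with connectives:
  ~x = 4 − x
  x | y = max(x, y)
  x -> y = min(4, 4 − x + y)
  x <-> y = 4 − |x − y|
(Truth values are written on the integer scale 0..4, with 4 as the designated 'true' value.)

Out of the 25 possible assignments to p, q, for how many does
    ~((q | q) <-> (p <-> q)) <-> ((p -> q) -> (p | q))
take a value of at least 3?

value 4: 2 assignments (counts)
value 3: 6 assignments (counts)
value 2: 6 assignments
value 1: 5 assignments
value 0: 6 assignments
So 8 of the 25 assignments meet the threshold.

8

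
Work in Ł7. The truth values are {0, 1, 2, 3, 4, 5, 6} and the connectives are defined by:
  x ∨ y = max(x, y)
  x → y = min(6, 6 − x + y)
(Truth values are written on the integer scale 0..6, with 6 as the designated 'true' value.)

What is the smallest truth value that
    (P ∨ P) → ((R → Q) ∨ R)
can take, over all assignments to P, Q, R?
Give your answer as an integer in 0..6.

Take P = 6, Q = 0, R = 3:
P ∨ P = 6 ∨ 6 = 6
R → Q = 3 → 0 = 3
(R → Q) ∨ R = 3 ∨ 3 = 3
(P ∨ P) → ((R → Q) ∨ R) = 6 → 3 = 3
No assignment yields a value below 3, so this is the minimum.

3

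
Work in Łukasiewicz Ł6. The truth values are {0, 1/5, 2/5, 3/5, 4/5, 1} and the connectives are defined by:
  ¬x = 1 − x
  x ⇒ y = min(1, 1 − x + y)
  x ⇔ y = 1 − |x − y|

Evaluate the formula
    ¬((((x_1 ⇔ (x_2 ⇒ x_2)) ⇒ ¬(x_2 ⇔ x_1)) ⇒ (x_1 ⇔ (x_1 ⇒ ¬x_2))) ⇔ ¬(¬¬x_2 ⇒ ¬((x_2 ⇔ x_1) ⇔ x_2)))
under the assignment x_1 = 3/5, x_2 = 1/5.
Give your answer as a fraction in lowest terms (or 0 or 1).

x_2 ⇒ x_2 = 1/5 ⇒ 1/5 = 1
x_1 ⇔ (x_2 ⇒ x_2) = 3/5 ⇔ 1 = 3/5
x_2 ⇔ x_1 = 1/5 ⇔ 3/5 = 3/5
¬(x_2 ⇔ x_1) = ¬3/5 = 2/5
(x_1 ⇔ (x_2 ⇒ x_2)) ⇒ ¬(x_2 ⇔ x_1) = 3/5 ⇒ 2/5 = 4/5
¬x_2 = ¬1/5 = 4/5
x_1 ⇒ ¬x_2 = 3/5 ⇒ 4/5 = 1
x_1 ⇔ (x_1 ⇒ ¬x_2) = 3/5 ⇔ 1 = 3/5
((x_1 ⇔ (x_2 ⇒ x_2)) ⇒ ¬(x_2 ⇔ x_1)) ⇒ (x_1 ⇔ (x_1 ⇒ ¬x_2)) = 4/5 ⇒ 3/5 = 4/5
¬x_2 = ¬1/5 = 4/5
¬¬x_2 = ¬4/5 = 1/5
x_2 ⇔ x_1 = 1/5 ⇔ 3/5 = 3/5
(x_2 ⇔ x_1) ⇔ x_2 = 3/5 ⇔ 1/5 = 3/5
¬((x_2 ⇔ x_1) ⇔ x_2) = ¬3/5 = 2/5
¬¬x_2 ⇒ ¬((x_2 ⇔ x_1) ⇔ x_2) = 1/5 ⇒ 2/5 = 1
¬(¬¬x_2 ⇒ ¬((x_2 ⇔ x_1) ⇔ x_2)) = ¬1 = 0
(((x_1 ⇔ (x_2 ⇒ x_2)) ⇒ ¬(x_2 ⇔ x_1)) ⇒ (x_1 ⇔ (x_1 ⇒ ¬x_2))) ⇔ ¬(¬¬x_2 ⇒ ¬((x_2 ⇔ x_1) ⇔ x_2)) = 4/5 ⇔ 0 = 1/5
¬((((x_1 ⇔ (x_2 ⇒ x_2)) ⇒ ¬(x_2 ⇔ x_1)) ⇒ (x_1 ⇔ (x_1 ⇒ ¬x_2))) ⇔ ¬(¬¬x_2 ⇒ ¬((x_2 ⇔ x_1) ⇔ x_2))) = ¬1/5 = 4/5

4/5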